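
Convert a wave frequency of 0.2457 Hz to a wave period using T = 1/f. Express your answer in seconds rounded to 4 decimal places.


T = 1 / f
T = 1 / 0.2457
T = 4.0700 s

4.0700


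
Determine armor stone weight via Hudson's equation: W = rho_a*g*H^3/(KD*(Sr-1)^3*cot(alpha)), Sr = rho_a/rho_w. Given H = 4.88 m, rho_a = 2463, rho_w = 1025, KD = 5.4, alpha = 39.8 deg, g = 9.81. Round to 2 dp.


Sr = rho_a / rho_w = 2463 / 1025 = 2.402927
(Sr - 1) = 1.402927
(Sr - 1)^3 = 2.761246
cot(39.8) = 1 / tan(39.8) = 1 / 0.833169 = 1.200237
Numerator = 2463 * 9.81 * 4.88^3 = 2807972.7265
Denominator = 5.4 * 2.761246 * 1.200237 = 17.896411
W = 2807972.7265 / 17.896411
W = 156901.45 N

156901.45


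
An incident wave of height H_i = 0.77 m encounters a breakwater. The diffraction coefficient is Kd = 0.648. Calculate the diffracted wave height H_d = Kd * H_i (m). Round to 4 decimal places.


H_d = Kd * H_i
H_d = 0.648 * 0.77
H_d = 0.4990 m

0.4990


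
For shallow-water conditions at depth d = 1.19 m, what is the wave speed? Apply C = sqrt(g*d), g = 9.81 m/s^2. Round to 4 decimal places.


Using the shallow-water approximation:
C = sqrt(g * d) = sqrt(9.81 * 1.19)
C = sqrt(11.6739)
C = 3.4167 m/s

3.4167


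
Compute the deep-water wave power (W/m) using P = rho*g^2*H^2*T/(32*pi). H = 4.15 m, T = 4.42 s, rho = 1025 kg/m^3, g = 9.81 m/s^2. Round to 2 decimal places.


P = rho * g^2 * H^2 * T / (32 * pi)
P = 1025 * 9.81^2 * 4.15^2 * 4.42 / (32 * pi)
P = 1025 * 96.2361 * 17.2225 * 4.42 / 100.53096
P = 74693.10 W/m

74693.10


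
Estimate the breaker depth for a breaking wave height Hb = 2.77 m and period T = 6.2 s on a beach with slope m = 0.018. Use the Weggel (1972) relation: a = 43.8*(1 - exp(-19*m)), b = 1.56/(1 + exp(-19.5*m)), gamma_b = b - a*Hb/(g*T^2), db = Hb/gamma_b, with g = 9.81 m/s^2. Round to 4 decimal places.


a = 43.8 * (1 - exp(-19 * m))
exp(-19 * 0.018) = exp(-0.3420) = 0.710348
a = 43.8 * (1 - 0.710348) = 12.686749
b = 1.56 / (1 + exp(-19.5 * m))
exp(-19.5 * 0.018) = exp(-0.3510) = 0.703984
b = 1.56 / (1 + 0.703984) = 0.915502
Hb / (g * T^2) = 2.77 / (9.81 * 6.2^2) = 2.77 / 377.0964 = 0.00734560
gamma_b = b - a * Hb/(g*T^2) = 0.915502 - 12.686749 * 0.00734560 = 0.822310
db = Hb / gamma_b = 2.77 / 0.822310
db = 3.3686 m

3.3686


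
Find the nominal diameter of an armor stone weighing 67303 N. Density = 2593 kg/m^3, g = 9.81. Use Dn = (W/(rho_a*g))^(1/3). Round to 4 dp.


V = W / (rho_a * g)
V = 67303 / (2593 * 9.81)
V = 67303 / 25437.33
V = 2.645836 m^3
Dn = V^(1/3) = 2.645836^(1/3)
Dn = 1.3831 m

1.3831


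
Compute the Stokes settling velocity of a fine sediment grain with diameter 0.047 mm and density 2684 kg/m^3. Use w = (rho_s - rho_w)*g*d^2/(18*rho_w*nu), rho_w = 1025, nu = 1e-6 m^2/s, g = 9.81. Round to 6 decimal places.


w = (rho_s - rho_w) * g * d^2 / (18 * rho_w * nu)
d = 0.047 mm = 0.000047 m
rho_s - rho_w = 2684 - 1025 = 1659
Numerator = 1659 * 9.81 * (0.000047)^2 = 0.000035951011
Denominator = 18 * 1025 * 1e-6 = 0.018450
w = 0.001949 m/s

0.001949


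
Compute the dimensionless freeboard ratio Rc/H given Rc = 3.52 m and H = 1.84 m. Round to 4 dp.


Relative freeboard = Rc / H
= 3.52 / 1.84
= 1.9130

1.9130


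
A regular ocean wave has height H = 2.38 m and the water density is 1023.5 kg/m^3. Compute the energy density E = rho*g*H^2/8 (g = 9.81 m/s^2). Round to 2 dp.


E = (1/8) * rho * g * H^2
E = (1/8) * 1023.5 * 9.81 * 2.38^2
E = 0.125 * 1023.5 * 9.81 * 5.6644
E = 7109.20 J/m^2

7109.20


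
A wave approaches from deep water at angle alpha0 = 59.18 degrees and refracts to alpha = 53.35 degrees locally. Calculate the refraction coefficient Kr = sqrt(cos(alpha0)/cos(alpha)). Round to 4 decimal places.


Kr = sqrt(cos(alpha0) / cos(alpha))
cos(59.18) = 0.512343
cos(53.35) = 0.596925
Kr = sqrt(0.512343 / 0.596925)
Kr = sqrt(0.858303)
Kr = 0.9264

0.9264


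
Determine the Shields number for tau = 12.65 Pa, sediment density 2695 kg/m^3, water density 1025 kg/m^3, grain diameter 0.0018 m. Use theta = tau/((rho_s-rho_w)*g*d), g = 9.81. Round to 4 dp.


theta = tau / ((rho_s - rho_w) * g * d)
rho_s - rho_w = 2695 - 1025 = 1670
Denominator = 1670 * 9.81 * 0.0018 = 29.488860
theta = 12.65 / 29.488860
theta = 0.4290

0.4290


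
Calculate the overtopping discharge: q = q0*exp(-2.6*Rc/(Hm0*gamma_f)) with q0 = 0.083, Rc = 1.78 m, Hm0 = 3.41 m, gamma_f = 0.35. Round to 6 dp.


q = q0 * exp(-2.6 * Rc / (Hm0 * gamma_f))
Exponent = -2.6 * 1.78 / (3.41 * 0.35)
= -2.6 * 1.78 / 1.1935
= -3.877671
exp(-3.877671) = 0.020699
q = 0.083 * 0.020699
q = 0.001718 m^3/s/m

0.001718


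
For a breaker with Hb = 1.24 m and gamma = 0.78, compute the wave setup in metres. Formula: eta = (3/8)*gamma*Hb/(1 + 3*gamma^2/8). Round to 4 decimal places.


eta = (3/8) * gamma * Hb / (1 + 3*gamma^2/8)
Numerator = (3/8) * 0.78 * 1.24 = 0.362700
Denominator = 1 + 3*0.78^2/8 = 1 + 0.228150 = 1.228150
eta = 0.362700 / 1.228150
eta = 0.2953 m

0.2953


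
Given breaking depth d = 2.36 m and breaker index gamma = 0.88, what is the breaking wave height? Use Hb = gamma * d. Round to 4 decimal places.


Hb = gamma * d
Hb = 0.88 * 2.36
Hb = 2.0768 m

2.0768


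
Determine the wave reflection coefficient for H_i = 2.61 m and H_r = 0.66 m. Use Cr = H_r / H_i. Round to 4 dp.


Cr = H_r / H_i
Cr = 0.66 / 2.61
Cr = 0.2529

0.2529


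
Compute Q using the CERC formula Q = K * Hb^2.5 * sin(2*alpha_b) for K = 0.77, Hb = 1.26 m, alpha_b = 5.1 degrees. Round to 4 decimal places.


Q = K * Hb^2.5 * sin(2 * alpha_b)
Hb^2.5 = 1.26^2.5 = 1.782077
sin(2 * 5.1) = sin(10.2) = 0.177085
Q = 0.77 * 1.782077 * 0.177085
Q = 0.2430 m^3/s

0.2430


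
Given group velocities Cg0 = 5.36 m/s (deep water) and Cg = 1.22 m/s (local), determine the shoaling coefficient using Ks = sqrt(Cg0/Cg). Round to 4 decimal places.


Ks = sqrt(Cg0 / Cg)
Ks = sqrt(5.36 / 1.22)
Ks = sqrt(4.3934)
Ks = 2.0961

2.0961


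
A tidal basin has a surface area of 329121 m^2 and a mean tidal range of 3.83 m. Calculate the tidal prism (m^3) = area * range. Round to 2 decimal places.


Tidal prism = Area * Tidal range
P = 329121 * 3.83
P = 1260533.43 m^3

1260533.43


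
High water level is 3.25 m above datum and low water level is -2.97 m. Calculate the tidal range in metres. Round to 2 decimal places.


Tidal range = High water - Low water
Tidal range = 3.25 - (-2.97)
Tidal range = 6.22 m

6.22


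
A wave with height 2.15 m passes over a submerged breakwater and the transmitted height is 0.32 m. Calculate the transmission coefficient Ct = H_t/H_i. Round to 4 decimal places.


Ct = H_t / H_i
Ct = 0.32 / 2.15
Ct = 0.1488

0.1488


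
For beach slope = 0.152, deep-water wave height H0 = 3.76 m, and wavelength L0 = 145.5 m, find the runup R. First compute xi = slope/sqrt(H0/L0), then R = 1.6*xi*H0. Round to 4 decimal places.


xi = slope / sqrt(H0/L0)
H0/L0 = 3.76/145.5 = 0.025842
sqrt(0.025842) = 0.160754
xi = 0.152 / 0.160754 = 0.945543
R = 1.6 * xi * H0 = 1.6 * 0.945543 * 3.76
R = 5.6884 m

5.6884


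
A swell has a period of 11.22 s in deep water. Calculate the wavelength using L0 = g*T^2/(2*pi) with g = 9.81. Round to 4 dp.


L0 = g * T^2 / (2 * pi)
L0 = 9.81 * 11.22^2 / (2 * pi)
L0 = 9.81 * 125.8884 / 6.28319
L0 = 1234.9652 / 6.28319
L0 = 196.5508 m

196.5508


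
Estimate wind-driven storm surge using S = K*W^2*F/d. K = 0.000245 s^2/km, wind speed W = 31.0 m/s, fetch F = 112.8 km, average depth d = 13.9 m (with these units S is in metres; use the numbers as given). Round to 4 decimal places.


S = K * W^2 * F / d
W^2 = 31.0^2 = 961.00
S = 0.000245 * 961.00 * 112.8 / 13.9
Numerator = 0.000245 * 961.00 * 112.8 = 26.558196
S = 26.558196 / 13.9 = 1.9107 m

1.9107


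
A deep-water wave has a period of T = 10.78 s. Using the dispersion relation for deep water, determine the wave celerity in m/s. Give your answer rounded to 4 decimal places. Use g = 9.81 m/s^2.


We use the deep-water celerity formula:
C = g * T / (2 * pi)
C = 9.81 * 10.78 / (2 * 3.14159...)
C = 105.751800 / 6.283185
C = 16.8309 m/s

16.8309


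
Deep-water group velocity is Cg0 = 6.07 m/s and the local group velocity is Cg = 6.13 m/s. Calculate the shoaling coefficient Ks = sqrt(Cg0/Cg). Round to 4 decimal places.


Ks = sqrt(Cg0 / Cg)
Ks = sqrt(6.07 / 6.13)
Ks = sqrt(0.9902)
Ks = 0.9951

0.9951


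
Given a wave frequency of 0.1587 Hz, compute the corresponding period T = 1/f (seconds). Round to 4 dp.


T = 1 / f
T = 1 / 0.1587
T = 6.3012 s

6.3012


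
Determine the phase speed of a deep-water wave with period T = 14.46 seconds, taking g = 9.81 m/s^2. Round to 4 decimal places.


We use the deep-water celerity formula:
C = g * T / (2 * pi)
C = 9.81 * 14.46 / (2 * 3.14159...)
C = 141.852600 / 6.283185
C = 22.5765 m/s

22.5765


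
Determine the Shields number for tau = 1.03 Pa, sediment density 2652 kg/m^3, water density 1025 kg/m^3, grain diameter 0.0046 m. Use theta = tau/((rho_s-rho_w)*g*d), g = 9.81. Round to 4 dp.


theta = tau / ((rho_s - rho_w) * g * d)
rho_s - rho_w = 2652 - 1025 = 1627
Denominator = 1627 * 9.81 * 0.0046 = 73.420002
theta = 1.03 / 73.420002
theta = 0.0140

0.0140


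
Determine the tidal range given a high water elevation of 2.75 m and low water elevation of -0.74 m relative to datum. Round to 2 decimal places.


Tidal range = High water - Low water
Tidal range = 2.75 - (-0.74)
Tidal range = 3.49 m

3.49


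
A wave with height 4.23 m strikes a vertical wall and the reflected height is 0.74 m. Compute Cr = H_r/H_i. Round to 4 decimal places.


Cr = H_r / H_i
Cr = 0.74 / 4.23
Cr = 0.1749

0.1749


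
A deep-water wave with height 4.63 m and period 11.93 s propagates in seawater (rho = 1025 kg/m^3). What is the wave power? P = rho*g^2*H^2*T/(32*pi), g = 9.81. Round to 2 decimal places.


P = rho * g^2 * H^2 * T / (32 * pi)
P = 1025 * 9.81^2 * 4.63^2 * 11.93 / (32 * pi)
P = 1025 * 96.2361 * 21.4369 * 11.93 / 100.53096
P = 250936.86 W/m

250936.86


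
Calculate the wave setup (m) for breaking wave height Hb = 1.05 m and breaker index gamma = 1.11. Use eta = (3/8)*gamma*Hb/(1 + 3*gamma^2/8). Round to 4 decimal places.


eta = (3/8) * gamma * Hb / (1 + 3*gamma^2/8)
Numerator = (3/8) * 1.11 * 1.05 = 0.437063
Denominator = 1 + 3*1.11^2/8 = 1 + 0.462038 = 1.462038
eta = 0.437063 / 1.462038
eta = 0.2989 m

0.2989


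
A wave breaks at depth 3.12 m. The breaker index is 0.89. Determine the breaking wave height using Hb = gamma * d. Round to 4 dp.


Hb = gamma * d
Hb = 0.89 * 3.12
Hb = 2.7768 m

2.7768


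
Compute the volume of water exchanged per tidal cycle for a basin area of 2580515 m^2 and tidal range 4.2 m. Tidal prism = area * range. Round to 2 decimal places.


Tidal prism = Area * Tidal range
P = 2580515 * 4.2
P = 10838163.00 m^3

10838163.00


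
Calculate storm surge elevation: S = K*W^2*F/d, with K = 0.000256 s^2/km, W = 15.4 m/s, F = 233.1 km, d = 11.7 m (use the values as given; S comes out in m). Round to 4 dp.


S = K * W^2 * F / d
W^2 = 15.4^2 = 237.16
S = 0.000256 * 237.16 * 233.1 / 11.7
Numerator = 0.000256 * 237.16 * 233.1 = 14.152191
S = 14.152191 / 11.7 = 1.2096 m

1.2096


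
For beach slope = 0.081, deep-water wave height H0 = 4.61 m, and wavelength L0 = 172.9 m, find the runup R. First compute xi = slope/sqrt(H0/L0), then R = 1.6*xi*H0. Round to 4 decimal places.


xi = slope / sqrt(H0/L0)
H0/L0 = 4.61/172.9 = 0.026663
sqrt(0.026663) = 0.163288
xi = 0.081 / 0.163288 = 0.496058
R = 1.6 * xi * H0 = 1.6 * 0.496058 * 4.61
R = 3.6589 m

3.6589


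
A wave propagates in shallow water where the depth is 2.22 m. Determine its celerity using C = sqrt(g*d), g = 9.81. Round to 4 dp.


Using the shallow-water approximation:
C = sqrt(g * d) = sqrt(9.81 * 2.22)
C = sqrt(21.7782)
C = 4.6667 m/s

4.6667


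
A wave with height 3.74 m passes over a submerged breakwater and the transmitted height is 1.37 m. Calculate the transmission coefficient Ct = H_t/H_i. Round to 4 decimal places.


Ct = H_t / H_i
Ct = 1.37 / 3.74
Ct = 0.3663

0.3663


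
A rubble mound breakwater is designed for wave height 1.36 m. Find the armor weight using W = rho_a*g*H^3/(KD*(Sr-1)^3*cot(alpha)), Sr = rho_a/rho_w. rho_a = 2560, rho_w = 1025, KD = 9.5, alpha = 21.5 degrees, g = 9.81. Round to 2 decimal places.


Sr = rho_a / rho_w = 2560 / 1025 = 2.497561
(Sr - 1) = 1.497561
(Sr - 1)^3 = 3.358563
cot(21.5) = 1 / tan(21.5) = 1 / 0.393910 = 2.538648
Numerator = 2560 * 9.81 * 1.36^3 = 63172.1558
Denominator = 9.5 * 3.358563 * 2.538648 = 80.998993
W = 63172.1558 / 80.998993
W = 779.91 N

779.91


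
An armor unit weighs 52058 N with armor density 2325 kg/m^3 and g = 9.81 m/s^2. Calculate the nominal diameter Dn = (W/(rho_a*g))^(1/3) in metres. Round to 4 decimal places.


V = W / (rho_a * g)
V = 52058 / (2325 * 9.81)
V = 52058 / 22808.25
V = 2.282420 m^3
Dn = V^(1/3) = 2.282420^(1/3)
Dn = 1.3166 m

1.3166


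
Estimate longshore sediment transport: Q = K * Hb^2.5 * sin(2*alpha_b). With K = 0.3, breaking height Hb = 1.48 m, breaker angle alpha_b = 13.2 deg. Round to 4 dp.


Q = K * Hb^2.5 * sin(2 * alpha_b)
Hb^2.5 = 1.48^2.5 = 2.664737
sin(2 * 13.2) = sin(26.4) = 0.444635
Q = 0.3 * 2.664737 * 0.444635
Q = 0.3555 m^3/s

0.3555


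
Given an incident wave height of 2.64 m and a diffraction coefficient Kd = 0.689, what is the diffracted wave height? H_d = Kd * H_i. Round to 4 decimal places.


H_d = Kd * H_i
H_d = 0.689 * 2.64
H_d = 1.8190 m

1.8190


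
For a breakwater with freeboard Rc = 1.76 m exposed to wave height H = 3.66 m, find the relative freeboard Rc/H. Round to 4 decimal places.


Relative freeboard = Rc / H
= 1.76 / 3.66
= 0.4809

0.4809


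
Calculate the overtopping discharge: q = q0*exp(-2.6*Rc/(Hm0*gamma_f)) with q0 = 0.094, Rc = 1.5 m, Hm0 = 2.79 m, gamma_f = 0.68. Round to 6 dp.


q = q0 * exp(-2.6 * Rc / (Hm0 * gamma_f))
Exponent = -2.6 * 1.5 / (2.79 * 0.68)
= -2.6 * 1.5 / 1.8972
= -2.055661
exp(-2.055661) = 0.128008
q = 0.094 * 0.128008
q = 0.012033 m^3/s/m

0.012033


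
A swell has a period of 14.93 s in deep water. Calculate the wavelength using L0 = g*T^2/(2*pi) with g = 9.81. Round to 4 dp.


L0 = g * T^2 / (2 * pi)
L0 = 9.81 * 14.93^2 / (2 * pi)
L0 = 9.81 * 222.9049 / 6.28319
L0 = 2186.6971 / 6.28319
L0 = 348.0236 m

348.0236


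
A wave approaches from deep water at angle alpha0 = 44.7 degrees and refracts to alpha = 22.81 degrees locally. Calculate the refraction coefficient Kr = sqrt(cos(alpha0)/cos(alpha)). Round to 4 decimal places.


Kr = sqrt(cos(alpha0) / cos(alpha))
cos(44.7) = 0.710799
cos(22.81) = 0.921796
Kr = sqrt(0.710799 / 0.921796)
Kr = sqrt(0.771103)
Kr = 0.8781

0.8781


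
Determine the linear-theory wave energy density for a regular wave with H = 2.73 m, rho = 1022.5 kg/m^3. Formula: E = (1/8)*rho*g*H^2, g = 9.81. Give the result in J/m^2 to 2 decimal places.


E = (1/8) * rho * g * H^2
E = (1/8) * 1022.5 * 9.81 * 2.73^2
E = 0.125 * 1022.5 * 9.81 * 7.4529
E = 9344.75 J/m^2

9344.75


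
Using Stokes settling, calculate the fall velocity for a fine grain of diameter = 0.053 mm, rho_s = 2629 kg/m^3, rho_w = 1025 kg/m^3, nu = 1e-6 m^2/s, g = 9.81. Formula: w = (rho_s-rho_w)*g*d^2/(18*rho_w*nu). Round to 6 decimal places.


w = (rho_s - rho_w) * g * d^2 / (18 * rho_w * nu)
d = 0.053 mm = 0.000053 m
rho_s - rho_w = 2629 - 1025 = 1604
Numerator = 1604 * 9.81 * (0.000053)^2 = 0.000044200289
Denominator = 18 * 1025 * 1e-6 = 0.018450
w = 0.002396 m/s

0.002396


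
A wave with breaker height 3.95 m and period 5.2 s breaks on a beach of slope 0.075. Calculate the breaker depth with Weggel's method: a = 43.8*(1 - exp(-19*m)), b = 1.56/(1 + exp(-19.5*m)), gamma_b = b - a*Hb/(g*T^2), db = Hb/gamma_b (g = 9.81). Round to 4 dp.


a = 43.8 * (1 - exp(-19 * m))
exp(-19 * 0.075) = exp(-1.4250) = 0.240508
a = 43.8 * (1 - 0.240508) = 33.265729
b = 1.56 / (1 + exp(-19.5 * m))
exp(-19.5 * 0.075) = exp(-1.4625) = 0.231656
b = 1.56 / (1 + 0.231656) = 1.266587
Hb / (g * T^2) = 3.95 / (9.81 * 5.2^2) = 3.95 / 265.2624 = 0.01489092
gamma_b = b - a * Hb/(g*T^2) = 1.266587 - 33.265729 * 0.01489092 = 0.771230
db = Hb / gamma_b = 3.95 / 0.771230
db = 5.1217 m

5.1217


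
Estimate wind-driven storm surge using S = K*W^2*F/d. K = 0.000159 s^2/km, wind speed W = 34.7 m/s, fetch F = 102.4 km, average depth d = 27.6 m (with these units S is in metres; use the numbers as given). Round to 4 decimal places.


S = K * W^2 * F / d
W^2 = 34.7^2 = 1204.09
S = 0.000159 * 1204.09 * 102.4 / 27.6
Numerator = 0.000159 * 1204.09 * 102.4 = 19.604512
S = 19.604512 / 27.6 = 0.7103 m

0.7103


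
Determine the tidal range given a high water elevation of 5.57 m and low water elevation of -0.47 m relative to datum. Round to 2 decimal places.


Tidal range = High water - Low water
Tidal range = 5.57 - (-0.47)
Tidal range = 6.04 m

6.04


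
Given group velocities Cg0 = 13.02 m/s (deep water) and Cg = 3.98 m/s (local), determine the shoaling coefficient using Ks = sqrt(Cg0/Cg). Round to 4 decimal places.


Ks = sqrt(Cg0 / Cg)
Ks = sqrt(13.02 / 3.98)
Ks = sqrt(3.2714)
Ks = 1.8087

1.8087


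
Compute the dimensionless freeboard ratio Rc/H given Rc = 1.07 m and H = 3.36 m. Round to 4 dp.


Relative freeboard = Rc / H
= 1.07 / 3.36
= 0.3185

0.3185


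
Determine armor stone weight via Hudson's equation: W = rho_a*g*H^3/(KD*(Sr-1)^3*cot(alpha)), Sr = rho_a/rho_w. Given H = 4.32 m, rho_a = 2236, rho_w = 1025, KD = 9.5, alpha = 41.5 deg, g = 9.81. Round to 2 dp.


Sr = rho_a / rho_w = 2236 / 1025 = 2.181463
(Sr - 1) = 1.181463
(Sr - 1)^3 = 1.649153
cot(41.5) = 1 / tan(41.5) = 1 / 0.884725 = 1.130294
Numerator = 2236 * 9.81 * 4.32^3 = 1768446.9935
Denominator = 9.5 * 1.649153 * 1.130294 = 17.708265
W = 1768446.9935 / 17.708265
W = 99865.63 N

99865.63


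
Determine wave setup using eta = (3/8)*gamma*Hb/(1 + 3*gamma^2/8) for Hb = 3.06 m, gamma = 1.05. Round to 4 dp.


eta = (3/8) * gamma * Hb / (1 + 3*gamma^2/8)
Numerator = (3/8) * 1.05 * 3.06 = 1.204875
Denominator = 1 + 3*1.05^2/8 = 1 + 0.413438 = 1.413438
eta = 1.204875 / 1.413438
eta = 0.8524 m

0.8524


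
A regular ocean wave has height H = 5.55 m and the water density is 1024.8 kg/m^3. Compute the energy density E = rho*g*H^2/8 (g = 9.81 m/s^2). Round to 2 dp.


E = (1/8) * rho * g * H^2
E = (1/8) * 1024.8 * 9.81 * 5.55^2
E = 0.125 * 1024.8 * 9.81 * 30.8025
E = 38708.30 J/m^2

38708.30


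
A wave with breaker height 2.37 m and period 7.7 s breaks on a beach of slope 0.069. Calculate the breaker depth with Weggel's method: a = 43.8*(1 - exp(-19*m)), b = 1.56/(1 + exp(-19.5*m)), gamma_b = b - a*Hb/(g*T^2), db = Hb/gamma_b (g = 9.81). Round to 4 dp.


a = 43.8 * (1 - exp(-19 * m))
exp(-19 * 0.069) = exp(-1.3110) = 0.269550
a = 43.8 * (1 - 0.269550) = 31.993694
b = 1.56 / (1 + exp(-19.5 * m))
exp(-19.5 * 0.069) = exp(-1.3455) = 0.260409
b = 1.56 / (1 + 0.260409) = 1.237693
Hb / (g * T^2) = 2.37 / (9.81 * 7.7^2) = 2.37 / 581.6349 = 0.00407472
gamma_b = b - a * Hb/(g*T^2) = 1.237693 - 31.993694 * 0.00407472 = 1.107328
db = Hb / gamma_b = 2.37 / 1.107328
db = 2.1403 m

2.1403


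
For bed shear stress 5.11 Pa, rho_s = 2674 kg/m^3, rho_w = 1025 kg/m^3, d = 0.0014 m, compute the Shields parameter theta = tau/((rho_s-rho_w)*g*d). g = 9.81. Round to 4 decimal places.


theta = tau / ((rho_s - rho_w) * g * d)
rho_s - rho_w = 2674 - 1025 = 1649
Denominator = 1649 * 9.81 * 0.0014 = 22.647366
theta = 5.11 / 22.647366
theta = 0.2256

0.2256


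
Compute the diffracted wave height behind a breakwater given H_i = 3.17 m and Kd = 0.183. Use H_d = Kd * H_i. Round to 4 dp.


H_d = Kd * H_i
H_d = 0.183 * 3.17
H_d = 0.5801 m

0.5801


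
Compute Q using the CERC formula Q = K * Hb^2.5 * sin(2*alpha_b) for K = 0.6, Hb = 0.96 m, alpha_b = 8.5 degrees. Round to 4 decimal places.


Q = K * Hb^2.5 * sin(2 * alpha_b)
Hb^2.5 = 0.96^2.5 = 0.902980
sin(2 * 8.5) = sin(17.0) = 0.292372
Q = 0.6 * 0.902980 * 0.292372
Q = 0.1584 m^3/s

0.1584


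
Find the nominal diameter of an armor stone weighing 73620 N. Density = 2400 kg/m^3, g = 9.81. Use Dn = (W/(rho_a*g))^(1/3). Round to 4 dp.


V = W / (rho_a * g)
V = 73620 / (2400 * 9.81)
V = 73620 / 23544.00
V = 3.126911 m^3
Dn = V^(1/3) = 3.126911^(1/3)
Dn = 1.4623 m

1.4623


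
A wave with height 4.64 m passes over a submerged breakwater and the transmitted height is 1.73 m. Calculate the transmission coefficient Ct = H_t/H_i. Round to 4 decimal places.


Ct = H_t / H_i
Ct = 1.73 / 4.64
Ct = 0.3728

0.3728


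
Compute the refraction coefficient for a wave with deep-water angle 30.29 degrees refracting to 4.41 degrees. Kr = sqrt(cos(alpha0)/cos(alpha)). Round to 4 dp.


Kr = sqrt(cos(alpha0) / cos(alpha))
cos(30.29) = 0.863484
cos(4.41) = 0.997039
Kr = sqrt(0.863484 / 0.997039)
Kr = sqrt(0.866048)
Kr = 0.9306

0.9306


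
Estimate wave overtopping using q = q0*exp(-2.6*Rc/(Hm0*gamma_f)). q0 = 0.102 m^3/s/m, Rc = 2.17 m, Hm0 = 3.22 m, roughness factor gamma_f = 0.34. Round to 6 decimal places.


q = q0 * exp(-2.6 * Rc / (Hm0 * gamma_f))
Exponent = -2.6 * 2.17 / (3.22 * 0.34)
= -2.6 * 2.17 / 1.0948
= -5.153453
exp(-5.153453) = 0.005779
q = 0.102 * 0.005779
q = 0.000590 m^3/s/m

0.000590


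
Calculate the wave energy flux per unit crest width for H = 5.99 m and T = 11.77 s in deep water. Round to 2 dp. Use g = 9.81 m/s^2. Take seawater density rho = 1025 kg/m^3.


P = rho * g^2 * H^2 * T / (32 * pi)
P = 1025 * 9.81^2 * 5.99^2 * 11.77 / (32 * pi)
P = 1025 * 96.2361 * 35.8801 * 11.77 / 100.53096
P = 414373.66 W/m

414373.66


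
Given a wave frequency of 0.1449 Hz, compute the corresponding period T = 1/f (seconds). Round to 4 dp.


T = 1 / f
T = 1 / 0.1449
T = 6.9013 s

6.9013


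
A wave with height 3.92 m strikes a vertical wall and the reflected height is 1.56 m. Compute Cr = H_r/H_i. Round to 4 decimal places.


Cr = H_r / H_i
Cr = 1.56 / 3.92
Cr = 0.3980

0.3980


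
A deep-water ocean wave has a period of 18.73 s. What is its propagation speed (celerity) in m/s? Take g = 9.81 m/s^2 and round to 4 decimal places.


We use the deep-water celerity formula:
C = g * T / (2 * pi)
C = 9.81 * 18.73 / (2 * 3.14159...)
C = 183.741300 / 6.283185
C = 29.2433 m/s

29.2433


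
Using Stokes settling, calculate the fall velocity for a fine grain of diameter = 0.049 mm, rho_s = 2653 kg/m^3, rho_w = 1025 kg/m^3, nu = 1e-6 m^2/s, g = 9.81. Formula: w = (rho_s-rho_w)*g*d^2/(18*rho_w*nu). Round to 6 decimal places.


w = (rho_s - rho_w) * g * d^2 / (18 * rho_w * nu)
d = 0.049 mm = 0.000049 m
rho_s - rho_w = 2653 - 1025 = 1628
Numerator = 1628 * 9.81 * (0.000049)^2 = 0.000038345603
Denominator = 18 * 1025 * 1e-6 = 0.018450
w = 0.002078 m/s

0.002078


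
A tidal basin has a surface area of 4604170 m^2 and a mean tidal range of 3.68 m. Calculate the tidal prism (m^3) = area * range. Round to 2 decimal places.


Tidal prism = Area * Tidal range
P = 4604170 * 3.68
P = 16943345.60 m^3

16943345.60


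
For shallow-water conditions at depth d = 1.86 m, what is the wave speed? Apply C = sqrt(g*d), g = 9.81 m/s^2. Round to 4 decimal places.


Using the shallow-water approximation:
C = sqrt(g * d) = sqrt(9.81 * 1.86)
C = sqrt(18.2466)
C = 4.2716 m/s

4.2716


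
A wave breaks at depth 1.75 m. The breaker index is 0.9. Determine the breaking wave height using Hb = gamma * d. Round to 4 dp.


Hb = gamma * d
Hb = 0.9 * 1.75
Hb = 1.5750 m

1.5750


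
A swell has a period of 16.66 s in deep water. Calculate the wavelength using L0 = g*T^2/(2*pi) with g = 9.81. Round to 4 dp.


L0 = g * T^2 / (2 * pi)
L0 = 9.81 * 16.66^2 / (2 * pi)
L0 = 9.81 * 277.5556 / 6.28319
L0 = 2722.8204 / 6.28319
L0 = 433.3503 m

433.3503


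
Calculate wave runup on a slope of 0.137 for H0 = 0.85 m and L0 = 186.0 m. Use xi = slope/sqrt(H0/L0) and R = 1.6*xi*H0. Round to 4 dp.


xi = slope / sqrt(H0/L0)
H0/L0 = 0.85/186.0 = 0.004570
sqrt(0.004570) = 0.067601
xi = 0.137 / 0.067601 = 2.026598
R = 1.6 * xi * H0 = 1.6 * 2.026598 * 0.85
R = 2.7562 m

2.7562


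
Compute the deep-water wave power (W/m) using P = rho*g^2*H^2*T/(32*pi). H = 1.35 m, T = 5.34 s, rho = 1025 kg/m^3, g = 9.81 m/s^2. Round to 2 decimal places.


P = rho * g^2 * H^2 * T / (32 * pi)
P = 1025 * 9.81^2 * 1.35^2 * 5.34 / (32 * pi)
P = 1025 * 96.2361 * 1.8225 * 5.34 / 100.53096
P = 9549.28 W/m

9549.28


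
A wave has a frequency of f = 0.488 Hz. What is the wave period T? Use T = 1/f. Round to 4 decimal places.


T = 1 / f
T = 1 / 0.488
T = 2.0492 s

2.0492


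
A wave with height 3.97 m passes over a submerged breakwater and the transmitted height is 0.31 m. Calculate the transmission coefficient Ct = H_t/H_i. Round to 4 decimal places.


Ct = H_t / H_i
Ct = 0.31 / 3.97
Ct = 0.0781

0.0781


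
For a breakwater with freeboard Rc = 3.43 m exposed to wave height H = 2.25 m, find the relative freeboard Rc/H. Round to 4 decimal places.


Relative freeboard = Rc / H
= 3.43 / 2.25
= 1.5244

1.5244


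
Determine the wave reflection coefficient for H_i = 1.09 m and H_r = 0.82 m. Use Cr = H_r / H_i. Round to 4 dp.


Cr = H_r / H_i
Cr = 0.82 / 1.09
Cr = 0.7523

0.7523


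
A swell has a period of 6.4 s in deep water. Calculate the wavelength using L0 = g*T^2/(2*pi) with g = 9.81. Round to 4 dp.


L0 = g * T^2 / (2 * pi)
L0 = 9.81 * 6.4^2 / (2 * pi)
L0 = 9.81 * 40.9600 / 6.28319
L0 = 401.8176 / 6.28319
L0 = 63.9513 m

63.9513


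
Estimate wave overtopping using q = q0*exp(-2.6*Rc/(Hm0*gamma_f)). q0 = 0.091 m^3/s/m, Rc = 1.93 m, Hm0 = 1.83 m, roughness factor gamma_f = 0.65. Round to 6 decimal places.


q = q0 * exp(-2.6 * Rc / (Hm0 * gamma_f))
Exponent = -2.6 * 1.93 / (1.83 * 0.65)
= -2.6 * 1.93 / 1.1895
= -4.218579
exp(-4.218579) = 0.014720
q = 0.091 * 0.014720
q = 0.001339 m^3/s/m

0.001339


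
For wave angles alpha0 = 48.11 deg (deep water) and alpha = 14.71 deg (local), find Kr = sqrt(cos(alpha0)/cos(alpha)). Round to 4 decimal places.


Kr = sqrt(cos(alpha0) / cos(alpha))
cos(48.11) = 0.667703
cos(14.71) = 0.967223
Kr = sqrt(0.667703 / 0.967223)
Kr = sqrt(0.690329)
Kr = 0.8309

0.8309


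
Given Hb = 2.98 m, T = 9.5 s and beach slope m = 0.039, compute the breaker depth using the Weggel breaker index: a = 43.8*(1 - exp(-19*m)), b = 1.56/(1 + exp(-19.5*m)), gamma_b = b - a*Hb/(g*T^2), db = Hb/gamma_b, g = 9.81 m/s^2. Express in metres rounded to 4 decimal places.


a = 43.8 * (1 - exp(-19 * m))
exp(-19 * 0.039) = exp(-0.7410) = 0.476637
a = 43.8 * (1 - 0.476637) = 22.923298
b = 1.56 / (1 + exp(-19.5 * m))
exp(-19.5 * 0.039) = exp(-0.7605) = 0.467433
b = 1.56 / (1 + 0.467433) = 1.063081
Hb / (g * T^2) = 2.98 / (9.81 * 9.5^2) = 2.98 / 885.3525 = 0.00336589
gamma_b = b - a * Hb/(g*T^2) = 1.063081 - 22.923298 * 0.00336589 = 0.985924
db = Hb / gamma_b = 2.98 / 0.985924
db = 3.0225 m

3.0225


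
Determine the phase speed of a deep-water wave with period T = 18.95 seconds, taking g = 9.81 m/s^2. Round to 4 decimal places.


We use the deep-water celerity formula:
C = g * T / (2 * pi)
C = 9.81 * 18.95 / (2 * 3.14159...)
C = 185.899500 / 6.283185
C = 29.5868 m/s

29.5868


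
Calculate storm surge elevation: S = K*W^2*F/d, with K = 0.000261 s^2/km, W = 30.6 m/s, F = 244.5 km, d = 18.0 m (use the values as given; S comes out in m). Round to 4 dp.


S = K * W^2 * F / d
W^2 = 30.6^2 = 936.36
S = 0.000261 * 936.36 * 244.5 / 18.0
Numerator = 0.000261 * 936.36 * 244.5 = 59.753345
S = 59.753345 / 18.0 = 3.3196 m

3.3196


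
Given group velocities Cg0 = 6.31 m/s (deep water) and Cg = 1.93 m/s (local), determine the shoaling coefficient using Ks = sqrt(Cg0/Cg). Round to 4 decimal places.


Ks = sqrt(Cg0 / Cg)
Ks = sqrt(6.31 / 1.93)
Ks = sqrt(3.2694)
Ks = 1.8082

1.8082


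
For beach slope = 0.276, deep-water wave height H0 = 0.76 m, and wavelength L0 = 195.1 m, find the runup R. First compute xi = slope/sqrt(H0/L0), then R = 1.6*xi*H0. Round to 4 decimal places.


xi = slope / sqrt(H0/L0)
H0/L0 = 0.76/195.1 = 0.003895
sqrt(0.003895) = 0.062413
xi = 0.276 / 0.062413 = 4.422124
R = 1.6 * xi * H0 = 1.6 * 4.422124 * 0.76
R = 5.3773 m

5.3773


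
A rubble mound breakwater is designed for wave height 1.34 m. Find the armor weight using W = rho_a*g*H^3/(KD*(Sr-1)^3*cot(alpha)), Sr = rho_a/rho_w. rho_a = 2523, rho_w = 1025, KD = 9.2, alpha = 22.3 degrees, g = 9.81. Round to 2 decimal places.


Sr = rho_a / rho_w = 2523 / 1025 = 2.461463
(Sr - 1) = 1.461463
(Sr - 1)^3 = 3.121504
cot(22.3) = 1 / tan(22.3) = 1 / 0.410130 = 2.438252
Numerator = 2523 * 9.81 * 1.34^3 = 59552.5898
Denominator = 9.2 * 3.121504 * 2.438252 = 70.021313
W = 59552.5898 / 70.021313
W = 850.49 N

850.49


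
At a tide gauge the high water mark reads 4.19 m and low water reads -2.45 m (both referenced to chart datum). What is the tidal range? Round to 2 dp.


Tidal range = High water - Low water
Tidal range = 4.19 - (-2.45)
Tidal range = 6.64 m

6.64


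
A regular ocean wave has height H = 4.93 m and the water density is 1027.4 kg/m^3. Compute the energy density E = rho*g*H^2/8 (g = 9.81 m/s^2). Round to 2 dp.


E = (1/8) * rho * g * H^2
E = (1/8) * 1027.4 * 9.81 * 4.93^2
E = 0.125 * 1027.4 * 9.81 * 24.3049
E = 30620.51 J/m^2

30620.51


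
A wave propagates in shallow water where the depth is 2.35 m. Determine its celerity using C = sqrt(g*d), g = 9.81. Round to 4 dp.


Using the shallow-water approximation:
C = sqrt(g * d) = sqrt(9.81 * 2.35)
C = sqrt(23.0535)
C = 4.8014 m/s

4.8014


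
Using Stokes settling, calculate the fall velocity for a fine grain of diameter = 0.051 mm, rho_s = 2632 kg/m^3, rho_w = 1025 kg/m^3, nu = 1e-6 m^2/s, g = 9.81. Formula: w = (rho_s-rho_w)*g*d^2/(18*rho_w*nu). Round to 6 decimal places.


w = (rho_s - rho_w) * g * d^2 / (18 * rho_w * nu)
d = 0.051 mm = 0.000051 m
rho_s - rho_w = 2632 - 1025 = 1607
Numerator = 1607 * 9.81 * (0.000051)^2 = 0.000041003907
Denominator = 18 * 1025 * 1e-6 = 0.018450
w = 0.002222 m/s

0.002222


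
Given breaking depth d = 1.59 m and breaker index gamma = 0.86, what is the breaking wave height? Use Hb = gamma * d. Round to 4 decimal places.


Hb = gamma * d
Hb = 0.86 * 1.59
Hb = 1.3674 m

1.3674


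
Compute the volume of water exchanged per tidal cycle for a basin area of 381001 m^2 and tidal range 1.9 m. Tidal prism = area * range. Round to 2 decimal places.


Tidal prism = Area * Tidal range
P = 381001 * 1.9
P = 723901.90 m^3

723901.90


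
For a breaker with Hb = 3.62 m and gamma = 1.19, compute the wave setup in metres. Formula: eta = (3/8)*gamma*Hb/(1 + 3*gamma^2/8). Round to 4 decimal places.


eta = (3/8) * gamma * Hb / (1 + 3*gamma^2/8)
Numerator = (3/8) * 1.19 * 3.62 = 1.615425
Denominator = 1 + 3*1.19^2/8 = 1 + 0.531038 = 1.531038
eta = 1.615425 / 1.531038
eta = 1.0551 m

1.0551


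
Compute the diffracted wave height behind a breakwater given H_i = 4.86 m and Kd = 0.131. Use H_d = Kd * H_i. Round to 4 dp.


H_d = Kd * H_i
H_d = 0.131 * 4.86
H_d = 0.6367 m

0.6367


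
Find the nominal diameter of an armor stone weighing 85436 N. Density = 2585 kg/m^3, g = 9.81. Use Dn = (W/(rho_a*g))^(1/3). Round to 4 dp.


V = W / (rho_a * g)
V = 85436 / (2585 * 9.81)
V = 85436 / 25358.85
V = 3.369080 m^3
Dn = V^(1/3) = 3.369080^(1/3)
Dn = 1.4991 m

1.4991


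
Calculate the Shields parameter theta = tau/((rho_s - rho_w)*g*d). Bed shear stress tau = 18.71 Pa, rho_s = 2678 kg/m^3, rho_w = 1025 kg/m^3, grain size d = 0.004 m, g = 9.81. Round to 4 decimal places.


theta = tau / ((rho_s - rho_w) * g * d)
rho_s - rho_w = 2678 - 1025 = 1653
Denominator = 1653 * 9.81 * 0.004 = 64.863720
theta = 18.71 / 64.863720
theta = 0.2885

0.2885


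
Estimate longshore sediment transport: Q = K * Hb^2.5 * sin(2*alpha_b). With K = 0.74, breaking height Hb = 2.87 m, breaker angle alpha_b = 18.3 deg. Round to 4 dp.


Q = K * Hb^2.5 * sin(2 * alpha_b)
Hb^2.5 = 2.87^2.5 = 13.954194
sin(2 * 18.3) = sin(36.6) = 0.596225
Q = 0.74 * 13.954194 * 0.596225
Q = 6.1567 m^3/s

6.1567


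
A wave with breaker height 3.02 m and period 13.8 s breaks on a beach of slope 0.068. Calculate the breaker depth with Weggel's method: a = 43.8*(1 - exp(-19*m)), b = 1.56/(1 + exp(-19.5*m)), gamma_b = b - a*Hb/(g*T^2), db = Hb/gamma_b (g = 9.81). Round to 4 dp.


a = 43.8 * (1 - exp(-19 * m))
exp(-19 * 0.068) = exp(-1.2920) = 0.274721
a = 43.8 * (1 - 0.274721) = 31.767229
b = 1.56 / (1 + exp(-19.5 * m))
exp(-19.5 * 0.068) = exp(-1.3260) = 0.265537
b = 1.56 / (1 + 0.265537) = 1.232678
Hb / (g * T^2) = 3.02 / (9.81 * 13.8^2) = 3.02 / 1868.2164 = 0.00161652
gamma_b = b - a * Hb/(g*T^2) = 1.232678 - 31.767229 * 0.00161652 = 1.181326
db = Hb / gamma_b = 3.02 / 1.181326
db = 2.5564 m

2.5564


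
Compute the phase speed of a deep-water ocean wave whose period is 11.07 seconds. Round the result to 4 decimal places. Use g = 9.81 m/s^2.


We use the deep-water celerity formula:
C = g * T / (2 * pi)
C = 9.81 * 11.07 / (2 * 3.14159...)
C = 108.596700 / 6.283185
C = 17.2837 m/s

17.2837


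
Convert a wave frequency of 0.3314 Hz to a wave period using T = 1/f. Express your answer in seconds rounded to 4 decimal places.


T = 1 / f
T = 1 / 0.3314
T = 3.0175 s

3.0175


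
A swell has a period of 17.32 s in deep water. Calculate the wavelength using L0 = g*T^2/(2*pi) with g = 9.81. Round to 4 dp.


L0 = g * T^2 / (2 * pi)
L0 = 9.81 * 17.32^2 / (2 * pi)
L0 = 9.81 * 299.9824 / 6.28319
L0 = 2942.8273 / 6.28319
L0 = 468.3655 m

468.3655


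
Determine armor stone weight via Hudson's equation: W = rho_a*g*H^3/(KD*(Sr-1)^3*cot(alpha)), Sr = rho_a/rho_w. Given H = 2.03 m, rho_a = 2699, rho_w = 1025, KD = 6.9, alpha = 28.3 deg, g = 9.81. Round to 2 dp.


Sr = rho_a / rho_w = 2699 / 1025 = 2.633171
(Sr - 1) = 1.633171
(Sr - 1)^3 = 4.356069
cot(28.3) = 1 / tan(28.3) = 1 / 0.538445 = 1.857202
Numerator = 2699 * 9.81 * 2.03^3 = 221493.0001
Denominator = 6.9 * 4.356069 * 1.857202 = 55.821679
W = 221493.0001 / 55.821679
W = 3967.87 N

3967.87


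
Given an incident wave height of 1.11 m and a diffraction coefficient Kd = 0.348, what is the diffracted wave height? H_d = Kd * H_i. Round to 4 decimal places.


H_d = Kd * H_i
H_d = 0.348 * 1.11
H_d = 0.3863 m

0.3863


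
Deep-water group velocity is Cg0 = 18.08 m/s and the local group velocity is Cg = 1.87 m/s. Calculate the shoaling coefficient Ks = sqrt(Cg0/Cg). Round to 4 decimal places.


Ks = sqrt(Cg0 / Cg)
Ks = sqrt(18.08 / 1.87)
Ks = sqrt(9.6684)
Ks = 3.1094

3.1094


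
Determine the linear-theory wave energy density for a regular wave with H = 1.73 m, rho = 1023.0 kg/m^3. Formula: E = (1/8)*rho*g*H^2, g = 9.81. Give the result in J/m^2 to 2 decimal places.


E = (1/8) * rho * g * H^2
E = (1/8) * 1023.0 * 9.81 * 1.73^2
E = 0.125 * 1023.0 * 9.81 * 2.9929
E = 3754.45 J/m^2

3754.45


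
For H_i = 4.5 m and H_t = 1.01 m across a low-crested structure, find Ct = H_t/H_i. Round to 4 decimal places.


Ct = H_t / H_i
Ct = 1.01 / 4.5
Ct = 0.2244

0.2244


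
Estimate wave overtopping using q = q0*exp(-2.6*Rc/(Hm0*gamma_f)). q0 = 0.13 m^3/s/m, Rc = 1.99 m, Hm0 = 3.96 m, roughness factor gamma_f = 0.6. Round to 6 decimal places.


q = q0 * exp(-2.6 * Rc / (Hm0 * gamma_f))
Exponent = -2.6 * 1.99 / (3.96 * 0.6)
= -2.6 * 1.99 / 2.3760
= -2.177609
exp(-2.177609) = 0.113312
q = 0.13 * 0.113312
q = 0.014731 m^3/s/m

0.014731


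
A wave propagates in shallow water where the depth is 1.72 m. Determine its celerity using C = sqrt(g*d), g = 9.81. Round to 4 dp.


Using the shallow-water approximation:
C = sqrt(g * d) = sqrt(9.81 * 1.72)
C = sqrt(16.8732)
C = 4.1077 m/s

4.1077


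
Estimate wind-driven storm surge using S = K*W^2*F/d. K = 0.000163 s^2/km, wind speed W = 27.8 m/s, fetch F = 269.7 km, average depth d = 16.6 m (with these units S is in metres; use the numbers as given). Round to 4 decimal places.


S = K * W^2 * F / d
W^2 = 27.8^2 = 772.84
S = 0.000163 * 772.84 * 269.7 / 16.6
Numerator = 0.000163 * 772.84 * 269.7 = 33.974897
S = 33.974897 / 16.6 = 2.0467 m

2.0467


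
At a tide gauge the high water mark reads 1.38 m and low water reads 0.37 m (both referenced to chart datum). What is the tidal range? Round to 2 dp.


Tidal range = High water - Low water
Tidal range = 1.38 - (0.37)
Tidal range = 1.01 m

1.01


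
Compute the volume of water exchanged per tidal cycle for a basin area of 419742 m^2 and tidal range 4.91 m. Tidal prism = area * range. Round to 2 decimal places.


Tidal prism = Area * Tidal range
P = 419742 * 4.91
P = 2060933.22 m^3

2060933.22


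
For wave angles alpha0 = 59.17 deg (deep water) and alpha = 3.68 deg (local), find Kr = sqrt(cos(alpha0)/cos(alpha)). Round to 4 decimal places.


Kr = sqrt(cos(alpha0) / cos(alpha))
cos(59.17) = 0.512493
cos(3.68) = 0.997938
Kr = sqrt(0.512493 / 0.997938)
Kr = sqrt(0.513551)
Kr = 0.7166

0.7166


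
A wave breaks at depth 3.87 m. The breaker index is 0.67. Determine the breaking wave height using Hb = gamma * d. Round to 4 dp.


Hb = gamma * d
Hb = 0.67 * 3.87
Hb = 2.5929 m

2.5929


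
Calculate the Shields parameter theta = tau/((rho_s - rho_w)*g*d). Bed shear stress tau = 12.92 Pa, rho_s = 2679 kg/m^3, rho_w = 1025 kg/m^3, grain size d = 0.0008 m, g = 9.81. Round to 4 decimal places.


theta = tau / ((rho_s - rho_w) * g * d)
rho_s - rho_w = 2679 - 1025 = 1654
Denominator = 1654 * 9.81 * 0.0008 = 12.980592
theta = 12.92 / 12.980592
theta = 0.9953

0.9953


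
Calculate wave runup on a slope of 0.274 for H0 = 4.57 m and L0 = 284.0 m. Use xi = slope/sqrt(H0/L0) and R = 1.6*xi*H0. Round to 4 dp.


xi = slope / sqrt(H0/L0)
H0/L0 = 4.57/284.0 = 0.016092
sqrt(0.016092) = 0.126852
xi = 0.274 / 0.126852 = 2.159989
R = 1.6 * xi * H0 = 1.6 * 2.159989 * 4.57
R = 15.7938 m

15.7938


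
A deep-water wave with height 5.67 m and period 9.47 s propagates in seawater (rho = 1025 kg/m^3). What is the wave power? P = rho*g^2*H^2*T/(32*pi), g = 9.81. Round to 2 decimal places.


P = rho * g^2 * H^2 * T / (32 * pi)
P = 1025 * 9.81^2 * 5.67^2 * 9.47 / (32 * pi)
P = 1025 * 96.2361 * 32.1489 * 9.47 / 100.53096
P = 298729.51 W/m

298729.51


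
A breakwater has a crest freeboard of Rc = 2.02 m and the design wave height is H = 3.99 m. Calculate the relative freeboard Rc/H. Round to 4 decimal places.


Relative freeboard = Rc / H
= 2.02 / 3.99
= 0.5063

0.5063


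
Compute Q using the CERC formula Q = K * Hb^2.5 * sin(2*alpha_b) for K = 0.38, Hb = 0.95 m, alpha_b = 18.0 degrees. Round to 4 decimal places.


Q = K * Hb^2.5 * sin(2 * alpha_b)
Hb^2.5 = 0.95^2.5 = 0.879648
sin(2 * 18.0) = sin(36.0) = 0.587785
Q = 0.38 * 0.879648 * 0.587785
Q = 0.1965 m^3/s

0.1965


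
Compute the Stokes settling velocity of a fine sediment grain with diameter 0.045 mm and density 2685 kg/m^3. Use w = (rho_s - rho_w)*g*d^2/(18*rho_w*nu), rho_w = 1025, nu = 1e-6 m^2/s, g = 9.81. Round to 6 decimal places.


w = (rho_s - rho_w) * g * d^2 / (18 * rho_w * nu)
d = 0.045 mm = 0.000045 m
rho_s - rho_w = 2685 - 1025 = 1660
Numerator = 1660 * 9.81 * (0.000045)^2 = 0.000032976315
Denominator = 18 * 1025 * 1e-6 = 0.018450
w = 0.001787 m/s

0.001787


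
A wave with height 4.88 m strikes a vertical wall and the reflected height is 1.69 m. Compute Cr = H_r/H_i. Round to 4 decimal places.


Cr = H_r / H_i
Cr = 1.69 / 4.88
Cr = 0.3463

0.3463


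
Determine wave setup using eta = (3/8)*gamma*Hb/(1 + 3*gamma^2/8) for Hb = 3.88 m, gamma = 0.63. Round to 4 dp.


eta = (3/8) * gamma * Hb / (1 + 3*gamma^2/8)
Numerator = (3/8) * 0.63 * 3.88 = 0.916650
Denominator = 1 + 3*0.63^2/8 = 1 + 0.148838 = 1.148838
eta = 0.916650 / 1.148838
eta = 0.7979 m

0.7979


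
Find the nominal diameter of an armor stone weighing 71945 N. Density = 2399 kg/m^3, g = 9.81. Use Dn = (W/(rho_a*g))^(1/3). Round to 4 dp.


V = W / (rho_a * g)
V = 71945 / (2399 * 9.81)
V = 71945 / 23534.19
V = 3.057042 m^3
Dn = V^(1/3) = 3.057042^(1/3)
Dn = 1.4513 m

1.4513


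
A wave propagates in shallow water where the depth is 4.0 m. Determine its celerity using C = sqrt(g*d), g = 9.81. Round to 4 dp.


Using the shallow-water approximation:
C = sqrt(g * d) = sqrt(9.81 * 4.0)
C = sqrt(39.2400)
C = 6.2642 m/s

6.2642
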